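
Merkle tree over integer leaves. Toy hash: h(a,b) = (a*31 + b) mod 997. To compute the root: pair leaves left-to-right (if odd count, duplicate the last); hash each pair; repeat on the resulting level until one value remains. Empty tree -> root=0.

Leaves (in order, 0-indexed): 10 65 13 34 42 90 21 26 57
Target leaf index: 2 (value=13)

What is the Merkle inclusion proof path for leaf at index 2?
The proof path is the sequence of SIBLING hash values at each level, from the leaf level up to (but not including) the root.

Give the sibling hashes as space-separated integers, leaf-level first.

Answer: 34 375 958 395

Derivation:
L0 (leaves): [10, 65, 13, 34, 42, 90, 21, 26, 57], target index=2
L1: h(10,65)=(10*31+65)%997=375 [pair 0] h(13,34)=(13*31+34)%997=437 [pair 1] h(42,90)=(42*31+90)%997=395 [pair 2] h(21,26)=(21*31+26)%997=677 [pair 3] h(57,57)=(57*31+57)%997=827 [pair 4] -> [375, 437, 395, 677, 827]
  Sibling for proof at L0: 34
L2: h(375,437)=(375*31+437)%997=98 [pair 0] h(395,677)=(395*31+677)%997=958 [pair 1] h(827,827)=(827*31+827)%997=542 [pair 2] -> [98, 958, 542]
  Sibling for proof at L1: 375
L3: h(98,958)=(98*31+958)%997=8 [pair 0] h(542,542)=(542*31+542)%997=395 [pair 1] -> [8, 395]
  Sibling for proof at L2: 958
L4: h(8,395)=(8*31+395)%997=643 [pair 0] -> [643]
  Sibling for proof at L3: 395
Root: 643
Proof path (sibling hashes from leaf to root): [34, 375, 958, 395]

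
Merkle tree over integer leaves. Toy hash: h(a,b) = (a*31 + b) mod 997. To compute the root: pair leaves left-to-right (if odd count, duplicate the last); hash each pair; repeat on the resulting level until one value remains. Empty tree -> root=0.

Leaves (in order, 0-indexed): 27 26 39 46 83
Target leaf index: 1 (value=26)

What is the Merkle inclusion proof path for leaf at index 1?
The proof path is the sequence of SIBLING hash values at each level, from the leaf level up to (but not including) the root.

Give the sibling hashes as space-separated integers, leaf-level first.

Answer: 27 258 247

Derivation:
L0 (leaves): [27, 26, 39, 46, 83], target index=1
L1: h(27,26)=(27*31+26)%997=863 [pair 0] h(39,46)=(39*31+46)%997=258 [pair 1] h(83,83)=(83*31+83)%997=662 [pair 2] -> [863, 258, 662]
  Sibling for proof at L0: 27
L2: h(863,258)=(863*31+258)%997=92 [pair 0] h(662,662)=(662*31+662)%997=247 [pair 1] -> [92, 247]
  Sibling for proof at L1: 258
L3: h(92,247)=(92*31+247)%997=108 [pair 0] -> [108]
  Sibling for proof at L2: 247
Root: 108
Proof path (sibling hashes from leaf to root): [27, 258, 247]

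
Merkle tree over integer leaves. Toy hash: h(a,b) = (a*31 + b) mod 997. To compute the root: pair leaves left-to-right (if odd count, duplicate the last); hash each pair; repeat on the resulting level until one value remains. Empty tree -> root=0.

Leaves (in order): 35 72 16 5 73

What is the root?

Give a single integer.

L0: [35, 72, 16, 5, 73]
L1: h(35,72)=(35*31+72)%997=160 h(16,5)=(16*31+5)%997=501 h(73,73)=(73*31+73)%997=342 -> [160, 501, 342]
L2: h(160,501)=(160*31+501)%997=476 h(342,342)=(342*31+342)%997=974 -> [476, 974]
L3: h(476,974)=(476*31+974)%997=775 -> [775]

Answer: 775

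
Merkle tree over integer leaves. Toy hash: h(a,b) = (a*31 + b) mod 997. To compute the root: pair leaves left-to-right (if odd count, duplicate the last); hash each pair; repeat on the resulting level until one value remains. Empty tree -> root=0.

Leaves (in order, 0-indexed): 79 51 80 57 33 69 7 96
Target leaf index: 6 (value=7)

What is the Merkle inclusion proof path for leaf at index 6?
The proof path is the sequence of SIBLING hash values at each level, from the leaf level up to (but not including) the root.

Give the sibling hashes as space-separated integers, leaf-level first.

L0 (leaves): [79, 51, 80, 57, 33, 69, 7, 96], target index=6
L1: h(79,51)=(79*31+51)%997=506 [pair 0] h(80,57)=(80*31+57)%997=543 [pair 1] h(33,69)=(33*31+69)%997=95 [pair 2] h(7,96)=(7*31+96)%997=313 [pair 3] -> [506, 543, 95, 313]
  Sibling for proof at L0: 96
L2: h(506,543)=(506*31+543)%997=277 [pair 0] h(95,313)=(95*31+313)%997=267 [pair 1] -> [277, 267]
  Sibling for proof at L1: 95
L3: h(277,267)=(277*31+267)%997=878 [pair 0] -> [878]
  Sibling for proof at L2: 277
Root: 878
Proof path (sibling hashes from leaf to root): [96, 95, 277]

Answer: 96 95 277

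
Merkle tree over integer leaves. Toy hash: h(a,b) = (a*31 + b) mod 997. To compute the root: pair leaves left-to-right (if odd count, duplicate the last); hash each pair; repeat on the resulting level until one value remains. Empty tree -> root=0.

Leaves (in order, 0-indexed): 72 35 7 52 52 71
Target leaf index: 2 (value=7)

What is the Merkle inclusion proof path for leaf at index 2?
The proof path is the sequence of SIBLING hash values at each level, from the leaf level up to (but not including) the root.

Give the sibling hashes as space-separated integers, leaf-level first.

Answer: 52 273 18

Derivation:
L0 (leaves): [72, 35, 7, 52, 52, 71], target index=2
L1: h(72,35)=(72*31+35)%997=273 [pair 0] h(7,52)=(7*31+52)%997=269 [pair 1] h(52,71)=(52*31+71)%997=686 [pair 2] -> [273, 269, 686]
  Sibling for proof at L0: 52
L2: h(273,269)=(273*31+269)%997=756 [pair 0] h(686,686)=(686*31+686)%997=18 [pair 1] -> [756, 18]
  Sibling for proof at L1: 273
L3: h(756,18)=(756*31+18)%997=523 [pair 0] -> [523]
  Sibling for proof at L2: 18
Root: 523
Proof path (sibling hashes from leaf to root): [52, 273, 18]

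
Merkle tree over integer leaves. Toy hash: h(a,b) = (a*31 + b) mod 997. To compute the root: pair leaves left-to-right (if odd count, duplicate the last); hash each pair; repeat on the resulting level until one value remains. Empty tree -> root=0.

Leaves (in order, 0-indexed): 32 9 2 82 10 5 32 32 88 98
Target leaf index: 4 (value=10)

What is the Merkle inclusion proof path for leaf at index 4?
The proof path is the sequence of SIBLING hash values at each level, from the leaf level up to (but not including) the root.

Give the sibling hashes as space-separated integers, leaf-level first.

Answer: 5 27 268 530

Derivation:
L0 (leaves): [32, 9, 2, 82, 10, 5, 32, 32, 88, 98], target index=4
L1: h(32,9)=(32*31+9)%997=4 [pair 0] h(2,82)=(2*31+82)%997=144 [pair 1] h(10,5)=(10*31+5)%997=315 [pair 2] h(32,32)=(32*31+32)%997=27 [pair 3] h(88,98)=(88*31+98)%997=832 [pair 4] -> [4, 144, 315, 27, 832]
  Sibling for proof at L0: 5
L2: h(4,144)=(4*31+144)%997=268 [pair 0] h(315,27)=(315*31+27)%997=819 [pair 1] h(832,832)=(832*31+832)%997=702 [pair 2] -> [268, 819, 702]
  Sibling for proof at L1: 27
L3: h(268,819)=(268*31+819)%997=154 [pair 0] h(702,702)=(702*31+702)%997=530 [pair 1] -> [154, 530]
  Sibling for proof at L2: 268
L4: h(154,530)=(154*31+530)%997=319 [pair 0] -> [319]
  Sibling for proof at L3: 530
Root: 319
Proof path (sibling hashes from leaf to root): [5, 27, 268, 530]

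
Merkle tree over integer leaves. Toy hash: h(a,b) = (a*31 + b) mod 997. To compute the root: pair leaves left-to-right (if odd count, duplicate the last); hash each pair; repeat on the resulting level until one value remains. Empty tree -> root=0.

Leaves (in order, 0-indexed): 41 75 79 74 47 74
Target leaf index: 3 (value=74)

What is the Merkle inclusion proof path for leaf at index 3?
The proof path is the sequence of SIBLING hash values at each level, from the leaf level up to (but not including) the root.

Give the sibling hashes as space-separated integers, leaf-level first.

L0 (leaves): [41, 75, 79, 74, 47, 74], target index=3
L1: h(41,75)=(41*31+75)%997=349 [pair 0] h(79,74)=(79*31+74)%997=529 [pair 1] h(47,74)=(47*31+74)%997=534 [pair 2] -> [349, 529, 534]
  Sibling for proof at L0: 79
L2: h(349,529)=(349*31+529)%997=381 [pair 0] h(534,534)=(534*31+534)%997=139 [pair 1] -> [381, 139]
  Sibling for proof at L1: 349
L3: h(381,139)=(381*31+139)%997=983 [pair 0] -> [983]
  Sibling for proof at L2: 139
Root: 983
Proof path (sibling hashes from leaf to root): [79, 349, 139]

Answer: 79 349 139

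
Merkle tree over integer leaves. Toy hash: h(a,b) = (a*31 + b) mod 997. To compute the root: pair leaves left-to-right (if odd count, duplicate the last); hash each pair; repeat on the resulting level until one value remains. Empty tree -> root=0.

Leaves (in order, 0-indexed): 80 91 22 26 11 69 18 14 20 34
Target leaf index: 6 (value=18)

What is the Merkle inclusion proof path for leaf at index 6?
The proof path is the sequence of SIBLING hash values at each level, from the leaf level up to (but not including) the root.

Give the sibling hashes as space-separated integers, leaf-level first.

L0 (leaves): [80, 91, 22, 26, 11, 69, 18, 14, 20, 34], target index=6
L1: h(80,91)=(80*31+91)%997=577 [pair 0] h(22,26)=(22*31+26)%997=708 [pair 1] h(11,69)=(11*31+69)%997=410 [pair 2] h(18,14)=(18*31+14)%997=572 [pair 3] h(20,34)=(20*31+34)%997=654 [pair 4] -> [577, 708, 410, 572, 654]
  Sibling for proof at L0: 14
L2: h(577,708)=(577*31+708)%997=649 [pair 0] h(410,572)=(410*31+572)%997=321 [pair 1] h(654,654)=(654*31+654)%997=988 [pair 2] -> [649, 321, 988]
  Sibling for proof at L1: 410
L3: h(649,321)=(649*31+321)%997=500 [pair 0] h(988,988)=(988*31+988)%997=709 [pair 1] -> [500, 709]
  Sibling for proof at L2: 649
L4: h(500,709)=(500*31+709)%997=257 [pair 0] -> [257]
  Sibling for proof at L3: 709
Root: 257
Proof path (sibling hashes from leaf to root): [14, 410, 649, 709]

Answer: 14 410 649 709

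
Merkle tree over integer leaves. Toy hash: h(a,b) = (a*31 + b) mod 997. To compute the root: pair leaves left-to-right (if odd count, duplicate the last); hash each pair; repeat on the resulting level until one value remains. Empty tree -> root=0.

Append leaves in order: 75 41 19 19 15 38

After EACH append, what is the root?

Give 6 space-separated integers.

Answer: 75 372 176 176 876 615

Derivation:
After append 75 (leaves=[75]):
  L0: [75]
  root=75
After append 41 (leaves=[75, 41]):
  L0: [75, 41]
  L1: h(75,41)=(75*31+41)%997=372 -> [372]
  root=372
After append 19 (leaves=[75, 41, 19]):
  L0: [75, 41, 19]
  L1: h(75,41)=(75*31+41)%997=372 h(19,19)=(19*31+19)%997=608 -> [372, 608]
  L2: h(372,608)=(372*31+608)%997=176 -> [176]
  root=176
After append 19 (leaves=[75, 41, 19, 19]):
  L0: [75, 41, 19, 19]
  L1: h(75,41)=(75*31+41)%997=372 h(19,19)=(19*31+19)%997=608 -> [372, 608]
  L2: h(372,608)=(372*31+608)%997=176 -> [176]
  root=176
After append 15 (leaves=[75, 41, 19, 19, 15]):
  L0: [75, 41, 19, 19, 15]
  L1: h(75,41)=(75*31+41)%997=372 h(19,19)=(19*31+19)%997=608 h(15,15)=(15*31+15)%997=480 -> [372, 608, 480]
  L2: h(372,608)=(372*31+608)%997=176 h(480,480)=(480*31+480)%997=405 -> [176, 405]
  L3: h(176,405)=(176*31+405)%997=876 -> [876]
  root=876
After append 38 (leaves=[75, 41, 19, 19, 15, 38]):
  L0: [75, 41, 19, 19, 15, 38]
  L1: h(75,41)=(75*31+41)%997=372 h(19,19)=(19*31+19)%997=608 h(15,38)=(15*31+38)%997=503 -> [372, 608, 503]
  L2: h(372,608)=(372*31+608)%997=176 h(503,503)=(503*31+503)%997=144 -> [176, 144]
  L3: h(176,144)=(176*31+144)%997=615 -> [615]
  root=615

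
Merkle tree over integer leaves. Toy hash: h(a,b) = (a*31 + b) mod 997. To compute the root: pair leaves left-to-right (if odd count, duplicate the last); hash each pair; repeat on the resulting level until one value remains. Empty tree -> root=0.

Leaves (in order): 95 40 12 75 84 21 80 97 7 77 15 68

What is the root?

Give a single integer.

Answer: 550

Derivation:
L0: [95, 40, 12, 75, 84, 21, 80, 97, 7, 77, 15, 68]
L1: h(95,40)=(95*31+40)%997=991 h(12,75)=(12*31+75)%997=447 h(84,21)=(84*31+21)%997=631 h(80,97)=(80*31+97)%997=583 h(7,77)=(7*31+77)%997=294 h(15,68)=(15*31+68)%997=533 -> [991, 447, 631, 583, 294, 533]
L2: h(991,447)=(991*31+447)%997=261 h(631,583)=(631*31+583)%997=204 h(294,533)=(294*31+533)%997=674 -> [261, 204, 674]
L3: h(261,204)=(261*31+204)%997=319 h(674,674)=(674*31+674)%997=631 -> [319, 631]
L4: h(319,631)=(319*31+631)%997=550 -> [550]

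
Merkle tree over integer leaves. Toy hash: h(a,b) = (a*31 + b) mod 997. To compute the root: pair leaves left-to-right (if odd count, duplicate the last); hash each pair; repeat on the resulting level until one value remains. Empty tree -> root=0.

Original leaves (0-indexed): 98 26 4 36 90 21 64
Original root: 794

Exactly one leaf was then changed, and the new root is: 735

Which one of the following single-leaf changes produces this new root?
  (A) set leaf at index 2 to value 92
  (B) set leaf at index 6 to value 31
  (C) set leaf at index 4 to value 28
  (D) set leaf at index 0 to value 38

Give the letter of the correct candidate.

Answer: B

Derivation:
Original leaves: [98, 26, 4, 36, 90, 21, 64]
Target new root: 735
Try each candidate change and compute the resulting root:
Candidate A: set leaf[2] = 92 -> leaves = [98, 26, 92, 36, 90, 21, 64]
  L0: [98, 26, 92, 36, 90, 21, 64]
  L1: h(98,26)=(98*31+26)%997=73 h(92,36)=(92*31+36)%997=894 h(90,21)=(90*31+21)%997=817 h(64,64)=(64*31+64)%997=54 -> [73, 894, 817, 54]
  L2: h(73,894)=(73*31+894)%997=166 h(817,54)=(817*31+54)%997=456 -> [166, 456]
  L3: h(166,456)=(166*31+456)%997=617 -> [617]
  root = 617 != target 735
Candidate B: set leaf[6] = 31 -> leaves = [98, 26, 4, 36, 90, 21, 31]
  L0: [98, 26, 4, 36, 90, 21, 31]
  L1: h(98,26)=(98*31+26)%997=73 h(4,36)=(4*31+36)%997=160 h(90,21)=(90*31+21)%997=817 h(31,31)=(31*31+31)%997=992 -> [73, 160, 817, 992]
  L2: h(73,160)=(73*31+160)%997=429 h(817,992)=(817*31+992)%997=397 -> [429, 397]
  L3: h(429,397)=(429*31+397)%997=735 -> [735]
  root = 735 == target 735  ** MATCH **
Candidate C: set leaf[4] = 28 -> leaves = [98, 26, 4, 36, 28, 21, 64]
  L0: [98, 26, 4, 36, 28, 21, 64]
  L1: h(98,26)=(98*31+26)%997=73 h(4,36)=(4*31+36)%997=160 h(28,21)=(28*31+21)%997=889 h(64,64)=(64*31+64)%997=54 -> [73, 160, 889, 54]
  L2: h(73,160)=(73*31+160)%997=429 h(889,54)=(889*31+54)%997=694 -> [429, 694]
  L3: h(429,694)=(429*31+694)%997=35 -> [35]
  root = 35 != target 735
Candidate D: set leaf[0] = 38 -> leaves = [38, 26, 4, 36, 90, 21, 64]
  L0: [38, 26, 4, 36, 90, 21, 64]
  L1: h(38,26)=(38*31+26)%997=207 h(4,36)=(4*31+36)%997=160 h(90,21)=(90*31+21)%997=817 h(64,64)=(64*31+64)%997=54 -> [207, 160, 817, 54]
  L2: h(207,160)=(207*31+160)%997=595 h(817,54)=(817*31+54)%997=456 -> [595, 456]
  L3: h(595,456)=(595*31+456)%997=955 -> [955]
  root = 955 != target 735
Candidate B produces the target root.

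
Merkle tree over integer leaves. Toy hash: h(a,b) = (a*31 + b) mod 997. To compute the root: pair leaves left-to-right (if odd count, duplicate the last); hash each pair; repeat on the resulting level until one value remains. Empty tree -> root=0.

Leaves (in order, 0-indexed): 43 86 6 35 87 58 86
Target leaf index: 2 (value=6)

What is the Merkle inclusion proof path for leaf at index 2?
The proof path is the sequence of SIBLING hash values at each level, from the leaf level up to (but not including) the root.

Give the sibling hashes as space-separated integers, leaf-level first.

Answer: 35 422 421

Derivation:
L0 (leaves): [43, 86, 6, 35, 87, 58, 86], target index=2
L1: h(43,86)=(43*31+86)%997=422 [pair 0] h(6,35)=(6*31+35)%997=221 [pair 1] h(87,58)=(87*31+58)%997=761 [pair 2] h(86,86)=(86*31+86)%997=758 [pair 3] -> [422, 221, 761, 758]
  Sibling for proof at L0: 35
L2: h(422,221)=(422*31+221)%997=342 [pair 0] h(761,758)=(761*31+758)%997=421 [pair 1] -> [342, 421]
  Sibling for proof at L1: 422
L3: h(342,421)=(342*31+421)%997=56 [pair 0] -> [56]
  Sibling for proof at L2: 421
Root: 56
Proof path (sibling hashes from leaf to root): [35, 422, 421]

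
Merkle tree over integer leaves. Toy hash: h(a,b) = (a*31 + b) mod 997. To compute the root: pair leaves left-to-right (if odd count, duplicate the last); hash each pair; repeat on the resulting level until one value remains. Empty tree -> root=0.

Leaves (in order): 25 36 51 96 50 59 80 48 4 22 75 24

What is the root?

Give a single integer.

Answer: 812

Derivation:
L0: [25, 36, 51, 96, 50, 59, 80, 48, 4, 22, 75, 24]
L1: h(25,36)=(25*31+36)%997=811 h(51,96)=(51*31+96)%997=680 h(50,59)=(50*31+59)%997=612 h(80,48)=(80*31+48)%997=534 h(4,22)=(4*31+22)%997=146 h(75,24)=(75*31+24)%997=355 -> [811, 680, 612, 534, 146, 355]
L2: h(811,680)=(811*31+680)%997=896 h(612,534)=(612*31+534)%997=563 h(146,355)=(146*31+355)%997=893 -> [896, 563, 893]
L3: h(896,563)=(896*31+563)%997=423 h(893,893)=(893*31+893)%997=660 -> [423, 660]
L4: h(423,660)=(423*31+660)%997=812 -> [812]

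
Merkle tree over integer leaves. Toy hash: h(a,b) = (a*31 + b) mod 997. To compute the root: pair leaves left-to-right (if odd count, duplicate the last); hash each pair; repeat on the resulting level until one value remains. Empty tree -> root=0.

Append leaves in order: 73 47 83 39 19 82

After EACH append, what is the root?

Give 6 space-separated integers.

Answer: 73 316 488 444 319 341

Derivation:
After append 73 (leaves=[73]):
  L0: [73]
  root=73
After append 47 (leaves=[73, 47]):
  L0: [73, 47]
  L1: h(73,47)=(73*31+47)%997=316 -> [316]
  root=316
After append 83 (leaves=[73, 47, 83]):
  L0: [73, 47, 83]
  L1: h(73,47)=(73*31+47)%997=316 h(83,83)=(83*31+83)%997=662 -> [316, 662]
  L2: h(316,662)=(316*31+662)%997=488 -> [488]
  root=488
After append 39 (leaves=[73, 47, 83, 39]):
  L0: [73, 47, 83, 39]
  L1: h(73,47)=(73*31+47)%997=316 h(83,39)=(83*31+39)%997=618 -> [316, 618]
  L2: h(316,618)=(316*31+618)%997=444 -> [444]
  root=444
After append 19 (leaves=[73, 47, 83, 39, 19]):
  L0: [73, 47, 83, 39, 19]
  L1: h(73,47)=(73*31+47)%997=316 h(83,39)=(83*31+39)%997=618 h(19,19)=(19*31+19)%997=608 -> [316, 618, 608]
  L2: h(316,618)=(316*31+618)%997=444 h(608,608)=(608*31+608)%997=513 -> [444, 513]
  L3: h(444,513)=(444*31+513)%997=319 -> [319]
  root=319
After append 82 (leaves=[73, 47, 83, 39, 19, 82]):
  L0: [73, 47, 83, 39, 19, 82]
  L1: h(73,47)=(73*31+47)%997=316 h(83,39)=(83*31+39)%997=618 h(19,82)=(19*31+82)%997=671 -> [316, 618, 671]
  L2: h(316,618)=(316*31+618)%997=444 h(671,671)=(671*31+671)%997=535 -> [444, 535]
  L3: h(444,535)=(444*31+535)%997=341 -> [341]
  root=341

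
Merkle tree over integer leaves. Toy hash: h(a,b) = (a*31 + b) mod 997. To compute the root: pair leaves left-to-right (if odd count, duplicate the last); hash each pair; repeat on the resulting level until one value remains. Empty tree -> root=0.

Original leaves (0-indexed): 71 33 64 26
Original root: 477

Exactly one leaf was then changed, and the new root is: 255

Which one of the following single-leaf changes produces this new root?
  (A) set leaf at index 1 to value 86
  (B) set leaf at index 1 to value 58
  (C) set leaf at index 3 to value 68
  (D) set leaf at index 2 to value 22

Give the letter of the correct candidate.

Answer: B

Derivation:
Original leaves: [71, 33, 64, 26]
Target new root: 255
Try each candidate change and compute the resulting root:
Candidate A: set leaf[1] = 86 -> leaves = [71, 86, 64, 26]
  L0: [71, 86, 64, 26]
  L1: h(71,86)=(71*31+86)%997=293 h(64,26)=(64*31+26)%997=16 -> [293, 16]
  L2: h(293,16)=(293*31+16)%997=126 -> [126]
  root = 126 != target 255
Candidate B: set leaf[1] = 58 -> leaves = [71, 58, 64, 26]
  L0: [71, 58, 64, 26]
  L1: h(71,58)=(71*31+58)%997=265 h(64,26)=(64*31+26)%997=16 -> [265, 16]
  L2: h(265,16)=(265*31+16)%997=255 -> [255]
  root = 255 == target 255  ** MATCH **
Candidate C: set leaf[3] = 68 -> leaves = [71, 33, 64, 68]
  L0: [71, 33, 64, 68]
  L1: h(71,33)=(71*31+33)%997=240 h(64,68)=(64*31+68)%997=58 -> [240, 58]
  L2: h(240,58)=(240*31+58)%997=519 -> [519]
  root = 519 != target 255
Candidate D: set leaf[2] = 22 -> leaves = [71, 33, 22, 26]
  L0: [71, 33, 22, 26]
  L1: h(71,33)=(71*31+33)%997=240 h(22,26)=(22*31+26)%997=708 -> [240, 708]
  L2: h(240,708)=(240*31+708)%997=172 -> [172]
  root = 172 != target 255
Candidate B produces the target root.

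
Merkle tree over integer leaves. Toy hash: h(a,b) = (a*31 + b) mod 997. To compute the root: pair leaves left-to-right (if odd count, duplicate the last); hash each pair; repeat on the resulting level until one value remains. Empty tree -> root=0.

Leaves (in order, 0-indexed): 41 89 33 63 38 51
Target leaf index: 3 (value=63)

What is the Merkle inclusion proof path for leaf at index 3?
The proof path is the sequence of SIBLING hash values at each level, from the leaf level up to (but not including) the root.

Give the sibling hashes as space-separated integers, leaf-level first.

Answer: 33 363 445

Derivation:
L0 (leaves): [41, 89, 33, 63, 38, 51], target index=3
L1: h(41,89)=(41*31+89)%997=363 [pair 0] h(33,63)=(33*31+63)%997=89 [pair 1] h(38,51)=(38*31+51)%997=232 [pair 2] -> [363, 89, 232]
  Sibling for proof at L0: 33
L2: h(363,89)=(363*31+89)%997=375 [pair 0] h(232,232)=(232*31+232)%997=445 [pair 1] -> [375, 445]
  Sibling for proof at L1: 363
L3: h(375,445)=(375*31+445)%997=106 [pair 0] -> [106]
  Sibling for proof at L2: 445
Root: 106
Proof path (sibling hashes from leaf to root): [33, 363, 445]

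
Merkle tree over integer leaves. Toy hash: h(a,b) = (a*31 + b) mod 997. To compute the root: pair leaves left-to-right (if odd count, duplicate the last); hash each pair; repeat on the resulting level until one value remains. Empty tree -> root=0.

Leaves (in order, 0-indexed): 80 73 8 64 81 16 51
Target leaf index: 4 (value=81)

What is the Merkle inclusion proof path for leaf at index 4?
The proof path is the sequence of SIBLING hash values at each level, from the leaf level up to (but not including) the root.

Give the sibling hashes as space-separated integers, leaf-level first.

Answer: 16 635 692

Derivation:
L0 (leaves): [80, 73, 8, 64, 81, 16, 51], target index=4
L1: h(80,73)=(80*31+73)%997=559 [pair 0] h(8,64)=(8*31+64)%997=312 [pair 1] h(81,16)=(81*31+16)%997=533 [pair 2] h(51,51)=(51*31+51)%997=635 [pair 3] -> [559, 312, 533, 635]
  Sibling for proof at L0: 16
L2: h(559,312)=(559*31+312)%997=692 [pair 0] h(533,635)=(533*31+635)%997=209 [pair 1] -> [692, 209]
  Sibling for proof at L1: 635
L3: h(692,209)=(692*31+209)%997=724 [pair 0] -> [724]
  Sibling for proof at L2: 692
Root: 724
Proof path (sibling hashes from leaf to root): [16, 635, 692]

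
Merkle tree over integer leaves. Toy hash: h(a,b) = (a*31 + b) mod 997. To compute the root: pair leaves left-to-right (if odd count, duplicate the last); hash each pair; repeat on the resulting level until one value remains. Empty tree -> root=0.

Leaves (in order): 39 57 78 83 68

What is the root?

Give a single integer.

Answer: 890

Derivation:
L0: [39, 57, 78, 83, 68]
L1: h(39,57)=(39*31+57)%997=269 h(78,83)=(78*31+83)%997=507 h(68,68)=(68*31+68)%997=182 -> [269, 507, 182]
L2: h(269,507)=(269*31+507)%997=870 h(182,182)=(182*31+182)%997=839 -> [870, 839]
L3: h(870,839)=(870*31+839)%997=890 -> [890]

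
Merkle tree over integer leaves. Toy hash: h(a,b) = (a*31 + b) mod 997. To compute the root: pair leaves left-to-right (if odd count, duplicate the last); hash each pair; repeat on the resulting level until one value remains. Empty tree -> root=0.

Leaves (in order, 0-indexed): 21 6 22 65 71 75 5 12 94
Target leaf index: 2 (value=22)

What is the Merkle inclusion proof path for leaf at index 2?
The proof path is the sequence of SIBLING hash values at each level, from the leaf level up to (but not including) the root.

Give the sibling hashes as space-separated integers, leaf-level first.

Answer: 65 657 933 459

Derivation:
L0 (leaves): [21, 6, 22, 65, 71, 75, 5, 12, 94], target index=2
L1: h(21,6)=(21*31+6)%997=657 [pair 0] h(22,65)=(22*31+65)%997=747 [pair 1] h(71,75)=(71*31+75)%997=282 [pair 2] h(5,12)=(5*31+12)%997=167 [pair 3] h(94,94)=(94*31+94)%997=17 [pair 4] -> [657, 747, 282, 167, 17]
  Sibling for proof at L0: 65
L2: h(657,747)=(657*31+747)%997=177 [pair 0] h(282,167)=(282*31+167)%997=933 [pair 1] h(17,17)=(17*31+17)%997=544 [pair 2] -> [177, 933, 544]
  Sibling for proof at L1: 657
L3: h(177,933)=(177*31+933)%997=438 [pair 0] h(544,544)=(544*31+544)%997=459 [pair 1] -> [438, 459]
  Sibling for proof at L2: 933
L4: h(438,459)=(438*31+459)%997=79 [pair 0] -> [79]
  Sibling for proof at L3: 459
Root: 79
Proof path (sibling hashes from leaf to root): [65, 657, 933, 459]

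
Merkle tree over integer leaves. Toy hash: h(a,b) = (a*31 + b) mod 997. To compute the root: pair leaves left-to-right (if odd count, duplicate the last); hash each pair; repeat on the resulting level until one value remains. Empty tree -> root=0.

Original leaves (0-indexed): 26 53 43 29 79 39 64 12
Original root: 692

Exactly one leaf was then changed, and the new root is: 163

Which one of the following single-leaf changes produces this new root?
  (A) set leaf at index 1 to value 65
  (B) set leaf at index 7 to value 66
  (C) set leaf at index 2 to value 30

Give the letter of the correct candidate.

Original leaves: [26, 53, 43, 29, 79, 39, 64, 12]
Target new root: 163
Try each candidate change and compute the resulting root:
Candidate A: set leaf[1] = 65 -> leaves = [26, 65, 43, 29, 79, 39, 64, 12]
  L0: [26, 65, 43, 29, 79, 39, 64, 12]
  L1: h(26,65)=(26*31+65)%997=871 h(43,29)=(43*31+29)%997=365 h(79,39)=(79*31+39)%997=494 h(64,12)=(64*31+12)%997=2 -> [871, 365, 494, 2]
  L2: h(871,365)=(871*31+365)%997=447 h(494,2)=(494*31+2)%997=361 -> [447, 361]
  L3: h(447,361)=(447*31+361)%997=260 -> [260]
  root = 260 != target 163
Candidate B: set leaf[7] = 66 -> leaves = [26, 53, 43, 29, 79, 39, 64, 66]
  L0: [26, 53, 43, 29, 79, 39, 64, 66]
  L1: h(26,53)=(26*31+53)%997=859 h(43,29)=(43*31+29)%997=365 h(79,39)=(79*31+39)%997=494 h(64,66)=(64*31+66)%997=56 -> [859, 365, 494, 56]
  L2: h(859,365)=(859*31+365)%997=75 h(494,56)=(494*31+56)%997=415 -> [75, 415]
  L3: h(75,415)=(75*31+415)%997=746 -> [746]
  root = 746 != target 163
Candidate C: set leaf[2] = 30 -> leaves = [26, 53, 30, 29, 79, 39, 64, 12]
  L0: [26, 53, 30, 29, 79, 39, 64, 12]
  L1: h(26,53)=(26*31+53)%997=859 h(30,29)=(30*31+29)%997=959 h(79,39)=(79*31+39)%997=494 h(64,12)=(64*31+12)%997=2 -> [859, 959, 494, 2]
  L2: h(859,959)=(859*31+959)%997=669 h(494,2)=(494*31+2)%997=361 -> [669, 361]
  L3: h(669,361)=(669*31+361)%997=163 -> [163]
  root = 163 == target 163  ** MATCH **
Candidate C produces the target root.

Answer: C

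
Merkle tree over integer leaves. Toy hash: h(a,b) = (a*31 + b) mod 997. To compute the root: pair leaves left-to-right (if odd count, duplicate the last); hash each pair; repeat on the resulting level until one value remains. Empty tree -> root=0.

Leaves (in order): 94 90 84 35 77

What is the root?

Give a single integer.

Answer: 669

Derivation:
L0: [94, 90, 84, 35, 77]
L1: h(94,90)=(94*31+90)%997=13 h(84,35)=(84*31+35)%997=645 h(77,77)=(77*31+77)%997=470 -> [13, 645, 470]
L2: h(13,645)=(13*31+645)%997=51 h(470,470)=(470*31+470)%997=85 -> [51, 85]
L3: h(51,85)=(51*31+85)%997=669 -> [669]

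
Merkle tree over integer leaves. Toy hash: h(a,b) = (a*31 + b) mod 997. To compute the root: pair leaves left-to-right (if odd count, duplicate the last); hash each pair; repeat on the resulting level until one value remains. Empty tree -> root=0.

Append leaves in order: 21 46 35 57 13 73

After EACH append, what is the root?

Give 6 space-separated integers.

After append 21 (leaves=[21]):
  L0: [21]
  root=21
After append 46 (leaves=[21, 46]):
  L0: [21, 46]
  L1: h(21,46)=(21*31+46)%997=697 -> [697]
  root=697
After append 35 (leaves=[21, 46, 35]):
  L0: [21, 46, 35]
  L1: h(21,46)=(21*31+46)%997=697 h(35,35)=(35*31+35)%997=123 -> [697, 123]
  L2: h(697,123)=(697*31+123)%997=793 -> [793]
  root=793
After append 57 (leaves=[21, 46, 35, 57]):
  L0: [21, 46, 35, 57]
  L1: h(21,46)=(21*31+46)%997=697 h(35,57)=(35*31+57)%997=145 -> [697, 145]
  L2: h(697,145)=(697*31+145)%997=815 -> [815]
  root=815
After append 13 (leaves=[21, 46, 35, 57, 13]):
  L0: [21, 46, 35, 57, 13]
  L1: h(21,46)=(21*31+46)%997=697 h(35,57)=(35*31+57)%997=145 h(13,13)=(13*31+13)%997=416 -> [697, 145, 416]
  L2: h(697,145)=(697*31+145)%997=815 h(416,416)=(416*31+416)%997=351 -> [815, 351]
  L3: h(815,351)=(815*31+351)%997=691 -> [691]
  root=691
After append 73 (leaves=[21, 46, 35, 57, 13, 73]):
  L0: [21, 46, 35, 57, 13, 73]
  L1: h(21,46)=(21*31+46)%997=697 h(35,57)=(35*31+57)%997=145 h(13,73)=(13*31+73)%997=476 -> [697, 145, 476]
  L2: h(697,145)=(697*31+145)%997=815 h(476,476)=(476*31+476)%997=277 -> [815, 277]
  L3: h(815,277)=(815*31+277)%997=617 -> [617]
  root=617

Answer: 21 697 793 815 691 617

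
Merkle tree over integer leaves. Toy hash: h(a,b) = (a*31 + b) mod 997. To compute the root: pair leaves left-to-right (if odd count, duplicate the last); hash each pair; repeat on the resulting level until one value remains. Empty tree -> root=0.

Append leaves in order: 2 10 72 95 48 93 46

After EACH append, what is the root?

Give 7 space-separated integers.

After append 2 (leaves=[2]):
  L0: [2]
  root=2
After append 10 (leaves=[2, 10]):
  L0: [2, 10]
  L1: h(2,10)=(2*31+10)%997=72 -> [72]
  root=72
After append 72 (leaves=[2, 10, 72]):
  L0: [2, 10, 72]
  L1: h(2,10)=(2*31+10)%997=72 h(72,72)=(72*31+72)%997=310 -> [72, 310]
  L2: h(72,310)=(72*31+310)%997=548 -> [548]
  root=548
After append 95 (leaves=[2, 10, 72, 95]):
  L0: [2, 10, 72, 95]
  L1: h(2,10)=(2*31+10)%997=72 h(72,95)=(72*31+95)%997=333 -> [72, 333]
  L2: h(72,333)=(72*31+333)%997=571 -> [571]
  root=571
After append 48 (leaves=[2, 10, 72, 95, 48]):
  L0: [2, 10, 72, 95, 48]
  L1: h(2,10)=(2*31+10)%997=72 h(72,95)=(72*31+95)%997=333 h(48,48)=(48*31+48)%997=539 -> [72, 333, 539]
  L2: h(72,333)=(72*31+333)%997=571 h(539,539)=(539*31+539)%997=299 -> [571, 299]
  L3: h(571,299)=(571*31+299)%997=54 -> [54]
  root=54
After append 93 (leaves=[2, 10, 72, 95, 48, 93]):
  L0: [2, 10, 72, 95, 48, 93]
  L1: h(2,10)=(2*31+10)%997=72 h(72,95)=(72*31+95)%997=333 h(48,93)=(48*31+93)%997=584 -> [72, 333, 584]
  L2: h(72,333)=(72*31+333)%997=571 h(584,584)=(584*31+584)%997=742 -> [571, 742]
  L3: h(571,742)=(571*31+742)%997=497 -> [497]
  root=497
After append 46 (leaves=[2, 10, 72, 95, 48, 93, 46]):
  L0: [2, 10, 72, 95, 48, 93, 46]
  L1: h(2,10)=(2*31+10)%997=72 h(72,95)=(72*31+95)%997=333 h(48,93)=(48*31+93)%997=584 h(46,46)=(46*31+46)%997=475 -> [72, 333, 584, 475]
  L2: h(72,333)=(72*31+333)%997=571 h(584,475)=(584*31+475)%997=633 -> [571, 633]
  L3: h(571,633)=(571*31+633)%997=388 -> [388]
  root=388

Answer: 2 72 548 571 54 497 388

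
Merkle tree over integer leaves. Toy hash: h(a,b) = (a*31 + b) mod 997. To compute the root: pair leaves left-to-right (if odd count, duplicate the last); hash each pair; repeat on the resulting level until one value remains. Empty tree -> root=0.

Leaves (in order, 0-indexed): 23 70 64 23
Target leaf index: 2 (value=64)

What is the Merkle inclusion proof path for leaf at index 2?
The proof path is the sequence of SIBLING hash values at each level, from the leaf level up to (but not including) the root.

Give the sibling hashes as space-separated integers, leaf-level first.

L0 (leaves): [23, 70, 64, 23], target index=2
L1: h(23,70)=(23*31+70)%997=783 [pair 0] h(64,23)=(64*31+23)%997=13 [pair 1] -> [783, 13]
  Sibling for proof at L0: 23
L2: h(783,13)=(783*31+13)%997=358 [pair 0] -> [358]
  Sibling for proof at L1: 783
Root: 358
Proof path (sibling hashes from leaf to root): [23, 783]

Answer: 23 783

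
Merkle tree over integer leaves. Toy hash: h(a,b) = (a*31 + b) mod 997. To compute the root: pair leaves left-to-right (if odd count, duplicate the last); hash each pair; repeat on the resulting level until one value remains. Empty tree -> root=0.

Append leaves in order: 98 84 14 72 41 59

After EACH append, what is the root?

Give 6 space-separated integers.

Answer: 98 131 521 579 113 689

Derivation:
After append 98 (leaves=[98]):
  L0: [98]
  root=98
After append 84 (leaves=[98, 84]):
  L0: [98, 84]
  L1: h(98,84)=(98*31+84)%997=131 -> [131]
  root=131
After append 14 (leaves=[98, 84, 14]):
  L0: [98, 84, 14]
  L1: h(98,84)=(98*31+84)%997=131 h(14,14)=(14*31+14)%997=448 -> [131, 448]
  L2: h(131,448)=(131*31+448)%997=521 -> [521]
  root=521
After append 72 (leaves=[98, 84, 14, 72]):
  L0: [98, 84, 14, 72]
  L1: h(98,84)=(98*31+84)%997=131 h(14,72)=(14*31+72)%997=506 -> [131, 506]
  L2: h(131,506)=(131*31+506)%997=579 -> [579]
  root=579
After append 41 (leaves=[98, 84, 14, 72, 41]):
  L0: [98, 84, 14, 72, 41]
  L1: h(98,84)=(98*31+84)%997=131 h(14,72)=(14*31+72)%997=506 h(41,41)=(41*31+41)%997=315 -> [131, 506, 315]
  L2: h(131,506)=(131*31+506)%997=579 h(315,315)=(315*31+315)%997=110 -> [579, 110]
  L3: h(579,110)=(579*31+110)%997=113 -> [113]
  root=113
After append 59 (leaves=[98, 84, 14, 72, 41, 59]):
  L0: [98, 84, 14, 72, 41, 59]
  L1: h(98,84)=(98*31+84)%997=131 h(14,72)=(14*31+72)%997=506 h(41,59)=(41*31+59)%997=333 -> [131, 506, 333]
  L2: h(131,506)=(131*31+506)%997=579 h(333,333)=(333*31+333)%997=686 -> [579, 686]
  L3: h(579,686)=(579*31+686)%997=689 -> [689]
  root=689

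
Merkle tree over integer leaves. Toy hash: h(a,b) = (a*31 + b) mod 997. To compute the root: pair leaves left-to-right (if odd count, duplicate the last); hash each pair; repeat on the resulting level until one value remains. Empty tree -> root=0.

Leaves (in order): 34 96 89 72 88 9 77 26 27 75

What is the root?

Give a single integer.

L0: [34, 96, 89, 72, 88, 9, 77, 26, 27, 75]
L1: h(34,96)=(34*31+96)%997=153 h(89,72)=(89*31+72)%997=837 h(88,9)=(88*31+9)%997=743 h(77,26)=(77*31+26)%997=419 h(27,75)=(27*31+75)%997=912 -> [153, 837, 743, 419, 912]
L2: h(153,837)=(153*31+837)%997=595 h(743,419)=(743*31+419)%997=521 h(912,912)=(912*31+912)%997=271 -> [595, 521, 271]
L3: h(595,521)=(595*31+521)%997=23 h(271,271)=(271*31+271)%997=696 -> [23, 696]
L4: h(23,696)=(23*31+696)%997=412 -> [412]

Answer: 412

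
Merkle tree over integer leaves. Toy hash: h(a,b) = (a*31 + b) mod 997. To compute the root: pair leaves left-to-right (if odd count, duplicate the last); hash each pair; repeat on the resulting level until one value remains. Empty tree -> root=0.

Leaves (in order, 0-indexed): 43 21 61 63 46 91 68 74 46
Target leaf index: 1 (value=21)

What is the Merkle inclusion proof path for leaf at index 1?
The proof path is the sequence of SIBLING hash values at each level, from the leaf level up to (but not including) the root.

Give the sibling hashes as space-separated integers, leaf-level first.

L0 (leaves): [43, 21, 61, 63, 46, 91, 68, 74, 46], target index=1
L1: h(43,21)=(43*31+21)%997=357 [pair 0] h(61,63)=(61*31+63)%997=957 [pair 1] h(46,91)=(46*31+91)%997=520 [pair 2] h(68,74)=(68*31+74)%997=188 [pair 3] h(46,46)=(46*31+46)%997=475 [pair 4] -> [357, 957, 520, 188, 475]
  Sibling for proof at L0: 43
L2: h(357,957)=(357*31+957)%997=60 [pair 0] h(520,188)=(520*31+188)%997=356 [pair 1] h(475,475)=(475*31+475)%997=245 [pair 2] -> [60, 356, 245]
  Sibling for proof at L1: 957
L3: h(60,356)=(60*31+356)%997=222 [pair 0] h(245,245)=(245*31+245)%997=861 [pair 1] -> [222, 861]
  Sibling for proof at L2: 356
L4: h(222,861)=(222*31+861)%997=764 [pair 0] -> [764]
  Sibling for proof at L3: 861
Root: 764
Proof path (sibling hashes from leaf to root): [43, 957, 356, 861]

Answer: 43 957 356 861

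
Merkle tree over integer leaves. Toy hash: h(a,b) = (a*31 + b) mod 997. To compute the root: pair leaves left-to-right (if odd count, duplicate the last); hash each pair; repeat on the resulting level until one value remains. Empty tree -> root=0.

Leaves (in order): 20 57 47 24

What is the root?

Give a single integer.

Answer: 534

Derivation:
L0: [20, 57, 47, 24]
L1: h(20,57)=(20*31+57)%997=677 h(47,24)=(47*31+24)%997=484 -> [677, 484]
L2: h(677,484)=(677*31+484)%997=534 -> [534]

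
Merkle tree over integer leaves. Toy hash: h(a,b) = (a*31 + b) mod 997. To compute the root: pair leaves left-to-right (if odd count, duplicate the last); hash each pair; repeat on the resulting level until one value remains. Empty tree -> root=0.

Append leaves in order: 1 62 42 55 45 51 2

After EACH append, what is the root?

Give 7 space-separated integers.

Answer: 1 93 239 252 54 246 858

Derivation:
After append 1 (leaves=[1]):
  L0: [1]
  root=1
After append 62 (leaves=[1, 62]):
  L0: [1, 62]
  L1: h(1,62)=(1*31+62)%997=93 -> [93]
  root=93
After append 42 (leaves=[1, 62, 42]):
  L0: [1, 62, 42]
  L1: h(1,62)=(1*31+62)%997=93 h(42,42)=(42*31+42)%997=347 -> [93, 347]
  L2: h(93,347)=(93*31+347)%997=239 -> [239]
  root=239
After append 55 (leaves=[1, 62, 42, 55]):
  L0: [1, 62, 42, 55]
  L1: h(1,62)=(1*31+62)%997=93 h(42,55)=(42*31+55)%997=360 -> [93, 360]
  L2: h(93,360)=(93*31+360)%997=252 -> [252]
  root=252
After append 45 (leaves=[1, 62, 42, 55, 45]):
  L0: [1, 62, 42, 55, 45]
  L1: h(1,62)=(1*31+62)%997=93 h(42,55)=(42*31+55)%997=360 h(45,45)=(45*31+45)%997=443 -> [93, 360, 443]
  L2: h(93,360)=(93*31+360)%997=252 h(443,443)=(443*31+443)%997=218 -> [252, 218]
  L3: h(252,218)=(252*31+218)%997=54 -> [54]
  root=54
After append 51 (leaves=[1, 62, 42, 55, 45, 51]):
  L0: [1, 62, 42, 55, 45, 51]
  L1: h(1,62)=(1*31+62)%997=93 h(42,55)=(42*31+55)%997=360 h(45,51)=(45*31+51)%997=449 -> [93, 360, 449]
  L2: h(93,360)=(93*31+360)%997=252 h(449,449)=(449*31+449)%997=410 -> [252, 410]
  L3: h(252,410)=(252*31+410)%997=246 -> [246]
  root=246
After append 2 (leaves=[1, 62, 42, 55, 45, 51, 2]):
  L0: [1, 62, 42, 55, 45, 51, 2]
  L1: h(1,62)=(1*31+62)%997=93 h(42,55)=(42*31+55)%997=360 h(45,51)=(45*31+51)%997=449 h(2,2)=(2*31+2)%997=64 -> [93, 360, 449, 64]
  L2: h(93,360)=(93*31+360)%997=252 h(449,64)=(449*31+64)%997=25 -> [252, 25]
  L3: h(252,25)=(252*31+25)%997=858 -> [858]
  root=858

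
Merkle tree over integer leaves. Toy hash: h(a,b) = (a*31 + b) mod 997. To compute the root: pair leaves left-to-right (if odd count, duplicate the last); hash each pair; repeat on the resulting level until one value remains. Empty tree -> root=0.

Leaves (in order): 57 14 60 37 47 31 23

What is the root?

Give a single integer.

Answer: 678

Derivation:
L0: [57, 14, 60, 37, 47, 31, 23]
L1: h(57,14)=(57*31+14)%997=784 h(60,37)=(60*31+37)%997=900 h(47,31)=(47*31+31)%997=491 h(23,23)=(23*31+23)%997=736 -> [784, 900, 491, 736]
L2: h(784,900)=(784*31+900)%997=279 h(491,736)=(491*31+736)%997=5 -> [279, 5]
L3: h(279,5)=(279*31+5)%997=678 -> [678]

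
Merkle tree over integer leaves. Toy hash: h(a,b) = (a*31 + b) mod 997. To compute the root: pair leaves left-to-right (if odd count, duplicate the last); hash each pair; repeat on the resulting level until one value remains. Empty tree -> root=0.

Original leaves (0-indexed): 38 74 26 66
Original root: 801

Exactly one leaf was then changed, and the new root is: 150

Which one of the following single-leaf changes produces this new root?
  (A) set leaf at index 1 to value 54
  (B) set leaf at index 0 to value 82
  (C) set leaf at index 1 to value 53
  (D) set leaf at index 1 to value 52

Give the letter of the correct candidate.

Original leaves: [38, 74, 26, 66]
Target new root: 150
Try each candidate change and compute the resulting root:
Candidate A: set leaf[1] = 54 -> leaves = [38, 54, 26, 66]
  L0: [38, 54, 26, 66]
  L1: h(38,54)=(38*31+54)%997=235 h(26,66)=(26*31+66)%997=872 -> [235, 872]
  L2: h(235,872)=(235*31+872)%997=181 -> [181]
  root = 181 != target 150
Candidate B: set leaf[0] = 82 -> leaves = [82, 74, 26, 66]
  L0: [82, 74, 26, 66]
  L1: h(82,74)=(82*31+74)%997=622 h(26,66)=(26*31+66)%997=872 -> [622, 872]
  L2: h(622,872)=(622*31+872)%997=214 -> [214]
  root = 214 != target 150
Candidate C: set leaf[1] = 53 -> leaves = [38, 53, 26, 66]
  L0: [38, 53, 26, 66]
  L1: h(38,53)=(38*31+53)%997=234 h(26,66)=(26*31+66)%997=872 -> [234, 872]
  L2: h(234,872)=(234*31+872)%997=150 -> [150]
  root = 150 == target 150  ** MATCH **
Candidate D: set leaf[1] = 52 -> leaves = [38, 52, 26, 66]
  L0: [38, 52, 26, 66]
  L1: h(38,52)=(38*31+52)%997=233 h(26,66)=(26*31+66)%997=872 -> [233, 872]
  L2: h(233,872)=(233*31+872)%997=119 -> [119]
  root = 119 != target 150
Candidate C produces the target root.

Answer: C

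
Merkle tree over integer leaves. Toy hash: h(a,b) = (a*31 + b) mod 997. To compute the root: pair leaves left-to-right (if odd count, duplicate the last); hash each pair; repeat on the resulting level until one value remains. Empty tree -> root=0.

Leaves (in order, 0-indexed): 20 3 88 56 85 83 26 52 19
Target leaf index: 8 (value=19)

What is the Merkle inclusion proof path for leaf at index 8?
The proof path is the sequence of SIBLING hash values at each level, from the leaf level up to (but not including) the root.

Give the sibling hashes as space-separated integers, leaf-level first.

L0 (leaves): [20, 3, 88, 56, 85, 83, 26, 52, 19], target index=8
L1: h(20,3)=(20*31+3)%997=623 [pair 0] h(88,56)=(88*31+56)%997=790 [pair 1] h(85,83)=(85*31+83)%997=724 [pair 2] h(26,52)=(26*31+52)%997=858 [pair 3] h(19,19)=(19*31+19)%997=608 [pair 4] -> [623, 790, 724, 858, 608]
  Sibling for proof at L0: 19
L2: h(623,790)=(623*31+790)%997=163 [pair 0] h(724,858)=(724*31+858)%997=371 [pair 1] h(608,608)=(608*31+608)%997=513 [pair 2] -> [163, 371, 513]
  Sibling for proof at L1: 608
L3: h(163,371)=(163*31+371)%997=439 [pair 0] h(513,513)=(513*31+513)%997=464 [pair 1] -> [439, 464]
  Sibling for proof at L2: 513
L4: h(439,464)=(439*31+464)%997=115 [pair 0] -> [115]
  Sibling for proof at L3: 439
Root: 115
Proof path (sibling hashes from leaf to root): [19, 608, 513, 439]

Answer: 19 608 513 439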